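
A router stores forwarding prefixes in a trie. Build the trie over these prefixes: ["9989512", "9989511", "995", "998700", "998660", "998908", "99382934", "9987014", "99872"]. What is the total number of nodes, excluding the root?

26

For each word, the new-node count is its length minus the longest prefix already in the trie:
  "9989512" → 7 new (9, 9, 8, 9, 5, 1, 2)
  "9989511" → prefix "998951" already present; 1 new (1)
  "995" → prefix "99" already present; 1 new (5)
  "998700" → prefix "998" already present; 3 new (7, 0, 0)
  "998660" → prefix "998" already present; 3 new (6, 6, 0)
  "998908" → prefix "9989" already present; 2 new (0, 8)
  "99382934" → prefix "99" already present; 6 new (3, 8, 2, 9, 3, 4)
  "9987014" → prefix "99870" already present; 2 new (1, 4)
  "99872" → prefix "9987" already present; 1 new (2)
Total nodes = 7 + 1 + 1 + 3 + 3 + 2 + 6 + 2 + 1 = 26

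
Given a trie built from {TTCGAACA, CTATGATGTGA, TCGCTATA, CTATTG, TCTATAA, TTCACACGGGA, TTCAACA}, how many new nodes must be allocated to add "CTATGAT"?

0

"CTATGAT" is already a full path in the trie; only an end-marker is added.
No new nodes are needed: 0.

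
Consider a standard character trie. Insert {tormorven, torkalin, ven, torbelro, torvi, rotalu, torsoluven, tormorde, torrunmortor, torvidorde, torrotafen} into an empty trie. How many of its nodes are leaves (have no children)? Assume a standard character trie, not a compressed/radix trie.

A leaf is a node with no children — equivalently, the end of a word that is not a proper prefix of any other stored word.
Those words: "rotalu", "torbelro", "torkalin", "tormorde", "tormorven", "torrotafen", "torrunmortor", "torsoluven", "torvidorde", "ven"
Leaf count: 10

10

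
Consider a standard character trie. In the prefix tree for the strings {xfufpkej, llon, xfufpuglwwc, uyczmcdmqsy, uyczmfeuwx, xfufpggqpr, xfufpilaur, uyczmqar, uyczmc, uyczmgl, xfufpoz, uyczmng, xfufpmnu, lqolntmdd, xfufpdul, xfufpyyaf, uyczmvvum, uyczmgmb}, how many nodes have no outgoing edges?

Leaves are exactly the stored words that no other stored word extends.
Those words: "llon", "lqolntmdd", "uyczmcdmqsy", "uyczmfeuwx", "uyczmgl", "uyczmgmb", "uyczmng", "uyczmqar", "uyczmvvum", "xfufpdul", "xfufpggqpr", "xfufpilaur", "xfufpkej", "xfufpmnu", "xfufpoz", "xfufpuglwwc", "xfufpyyaf"
Leaf count: 17

17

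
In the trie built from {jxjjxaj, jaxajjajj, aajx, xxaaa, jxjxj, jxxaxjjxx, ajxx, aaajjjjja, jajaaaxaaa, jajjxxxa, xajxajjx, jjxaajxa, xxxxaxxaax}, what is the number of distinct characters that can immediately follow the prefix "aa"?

The children of the "aa" node are the distinct next characters among strings starting with "aa".
Characters that immediately follow "aa" among the stored strings: {a, j}.
That node has 2 child edges.

2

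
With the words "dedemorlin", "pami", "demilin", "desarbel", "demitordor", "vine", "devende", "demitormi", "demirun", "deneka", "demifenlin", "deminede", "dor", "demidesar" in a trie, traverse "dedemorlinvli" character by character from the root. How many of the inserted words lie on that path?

Check each prefix of "dedemorlinvli" against the stored set — each match is an end-marker on the path.
Prefixes of the query that are stored words: "dedemorlin"
Count: 1

1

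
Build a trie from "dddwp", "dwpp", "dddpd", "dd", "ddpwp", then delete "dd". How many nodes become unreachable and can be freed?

0

A node on "dd"'s path can go only if nothing else ends at it or branches off below it.
Every node on "dd" is still needed (e.g. by "dddwp"), so nothing is freed.
Nodes removed: 0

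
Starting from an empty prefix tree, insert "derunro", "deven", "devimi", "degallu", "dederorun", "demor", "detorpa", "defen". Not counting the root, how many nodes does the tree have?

Trie structure (* marks end of a word):
(root)
└─ d
   └─ e
      ├─ d
      │  └─ e
      │     └─ r
      │        └─ o
      │           └─ r
      │              └─ u
      │                 └─ n *
      ├─ f
      │  └─ e
      │     └─ n *
      ├─ g
      │  └─ a
      │     └─ l
      │        └─ l
      │           └─ u *
      ├─ m
      │  └─ o
      │     └─ r *
      ├─ r
      │  └─ u
      │     └─ n
      │        └─ r
      │           └─ o *
      ├─ t
      │  └─ o
      │     └─ r
      │        └─ p
      │           └─ a *
      └─ v
         ├─ e
         │  └─ n *
         └─ i
            └─ m
               └─ i *
Counting every labelled node above: 36.

36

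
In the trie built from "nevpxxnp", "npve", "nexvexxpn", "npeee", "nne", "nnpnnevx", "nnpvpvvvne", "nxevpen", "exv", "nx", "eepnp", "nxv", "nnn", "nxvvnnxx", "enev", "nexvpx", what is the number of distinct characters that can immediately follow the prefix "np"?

Walk "np" from the root, arriving at one node.
Distinct next characters after "np": e, v.
That node has 2 child edges.

2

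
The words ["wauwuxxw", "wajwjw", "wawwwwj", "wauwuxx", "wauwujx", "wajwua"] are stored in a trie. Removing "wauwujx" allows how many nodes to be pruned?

2

A node on "wauwujx"'s path can go only if nothing else ends at it or branches off below it.
The suffix "jx" (2 nodes) is used only by "wauwujx"; the node for "wauwu" still has the child "x", so pruning stops there.
Nodes removed: 2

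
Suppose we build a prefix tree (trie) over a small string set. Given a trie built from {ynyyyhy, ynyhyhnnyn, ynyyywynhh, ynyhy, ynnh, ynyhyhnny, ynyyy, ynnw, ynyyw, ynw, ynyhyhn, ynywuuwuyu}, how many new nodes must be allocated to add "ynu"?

"yn" is already a path in the trie; the remaining "u" must be added.
New nodes needed: |"ynu"| − 2 = 3 − 2 = 1.

1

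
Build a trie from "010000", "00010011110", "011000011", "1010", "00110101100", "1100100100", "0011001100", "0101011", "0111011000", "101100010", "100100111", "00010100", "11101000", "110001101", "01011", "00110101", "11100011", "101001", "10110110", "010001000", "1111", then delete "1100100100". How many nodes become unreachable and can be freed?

6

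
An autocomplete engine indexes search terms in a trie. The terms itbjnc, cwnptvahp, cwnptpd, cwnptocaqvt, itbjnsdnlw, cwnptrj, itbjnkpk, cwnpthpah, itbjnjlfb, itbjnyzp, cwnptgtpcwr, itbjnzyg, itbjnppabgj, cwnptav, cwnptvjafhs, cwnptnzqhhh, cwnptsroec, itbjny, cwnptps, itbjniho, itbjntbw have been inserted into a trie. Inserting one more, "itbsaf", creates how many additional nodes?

"itb" is already a path in the trie; the remaining "saf" must be added.
Each of the 3 remaining characters creates one node.

3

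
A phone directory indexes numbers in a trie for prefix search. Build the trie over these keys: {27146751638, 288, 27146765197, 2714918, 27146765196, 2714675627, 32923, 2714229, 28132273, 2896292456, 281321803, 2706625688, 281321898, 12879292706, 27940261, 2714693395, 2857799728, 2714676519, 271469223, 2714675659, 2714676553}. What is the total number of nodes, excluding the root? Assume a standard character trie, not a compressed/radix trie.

Trace insertions, counting only characters that open a new branch:
  "27146751638" → 11 new (2, 7, 1, 4, 6, 7, 5, 1, 6, 3, 8)
  "288" → prefix "2" already present; 2 new (8, 8)
  "27146765197" → prefix "271467" already present; 5 new (6, 5, 1, 9, 7)
  "2714918" → prefix "2714" already present; 3 new (9, 1, 8)
  "27146765196" → prefix "2714676519" already present; 1 new (6)
  "2714675627" → prefix "2714675" already present; 3 new (6, 2, 7)
  "32923" → 5 new (3, 2, 9, 2, 3)
  "2714229" → prefix "2714" already present; 3 new (2, 2, 9)
  "28132273" → prefix "28" already present; 6 new (1, 3, 2, 2, 7, 3)
  "2896292456" → prefix "28" already present; 8 new (9, 6, 2, 9, 2, 4, 5, 6)
  "281321803" → prefix "28132" already present; 4 new (1, 8, 0, 3)
  "2706625688" → prefix "27" already present; 8 new (0, 6, 6, 2, 5, 6, 8, 8)
  "281321898" → prefix "2813218" already present; 2 new (9, 8)
  "12879292706" → 11 new (1, 2, 8, 7, 9, 2, 9, 2, 7, 0, 6)
  "27940261" → prefix "27" already present; 6 new (9, 4, 0, 2, 6, 1)
  "2714693395" → prefix "27146" already present; 5 new (9, 3, 3, 9, 5)
  "2857799728" → prefix "28" already present; 8 new (5, 7, 7, 9, 9, 7, 2, 8)
  "2714676519" → prefix "2714676519" already present; 0 new (none)
  "271469223" → prefix "271469" already present; 3 new (2, 2, 3)
  "2714675659" → prefix "27146756" already present; 2 new (5, 9)
  "2714676553" → prefix "27146765" already present; 2 new (5, 3)
Total nodes = 11 + 2 + 5 + 3 + 1 + 3 + 5 + 3 + 6 + 8 + 4 + 8 + 2 + 11 + 6 + 5 + 8 + 0 + 3 + 2 + 2 = 98

98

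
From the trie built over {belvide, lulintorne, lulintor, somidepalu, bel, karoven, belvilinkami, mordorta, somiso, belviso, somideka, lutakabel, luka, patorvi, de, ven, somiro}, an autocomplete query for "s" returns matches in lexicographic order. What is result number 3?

somiro

Filter for "s…" and sort: "somideka", "somidepalu", "somiro", "somiso"
Position 3: somiro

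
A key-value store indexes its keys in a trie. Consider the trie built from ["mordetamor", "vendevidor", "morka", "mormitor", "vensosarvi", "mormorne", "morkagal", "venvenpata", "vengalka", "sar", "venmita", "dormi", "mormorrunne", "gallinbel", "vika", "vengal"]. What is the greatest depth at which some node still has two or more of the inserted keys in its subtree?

Equivalently: take the maximum, over all pairs, of their longest common prefix length.
e.g. "mormorne" and "mormorrunne" share the prefix "mormor" of length 6; no pair shares a longer one.
Longest shared-prefix length: 6

6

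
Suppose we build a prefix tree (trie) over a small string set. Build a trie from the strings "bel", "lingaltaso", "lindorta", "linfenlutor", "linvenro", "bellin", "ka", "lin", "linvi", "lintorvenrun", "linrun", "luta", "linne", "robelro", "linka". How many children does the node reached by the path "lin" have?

Follow the path "lin" to its node, then look at its outgoing edges.
Distinct next characters after "lin": d, f, g, k, n, r, t, v.
That node has 8 child edges.

8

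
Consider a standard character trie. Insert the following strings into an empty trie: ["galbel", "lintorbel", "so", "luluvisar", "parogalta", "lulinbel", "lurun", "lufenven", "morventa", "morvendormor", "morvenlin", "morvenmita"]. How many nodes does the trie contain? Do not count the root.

For each word, the new-node count is its length minus the longest prefix already in the trie:
  "galbel" → 6 new (g, a, l, b, e, l)
  "lintorbel" → 9 new (l, i, n, t, o, r, b, e, l)
  "so" → 2 new (s, o)
  "luluvisar" → prefix "l" already present; 8 new (u, l, u, v, i, s, a, r)
  "parogalta" → 9 new (p, a, r, o, g, a, l, t, a)
  "lulinbel" → prefix "lul" already present; 5 new (i, n, b, e, l)
  "lurun" → prefix "lu" already present; 3 new (r, u, n)
  "lufenven" → prefix "lu" already present; 6 new (f, e, n, v, e, n)
  "morventa" → 8 new (m, o, r, v, e, n, t, a)
  "morvendormor" → prefix "morven" already present; 6 new (d, o, r, m, o, r)
  "morvenlin" → prefix "morven" already present; 3 new (l, i, n)
  "morvenmita" → prefix "morven" already present; 4 new (m, i, t, a)
Total nodes = 6 + 9 + 2 + 8 + 9 + 5 + 3 + 6 + 8 + 6 + 3 + 4 = 69

69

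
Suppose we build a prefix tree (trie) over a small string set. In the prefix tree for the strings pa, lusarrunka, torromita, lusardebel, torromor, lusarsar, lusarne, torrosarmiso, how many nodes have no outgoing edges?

8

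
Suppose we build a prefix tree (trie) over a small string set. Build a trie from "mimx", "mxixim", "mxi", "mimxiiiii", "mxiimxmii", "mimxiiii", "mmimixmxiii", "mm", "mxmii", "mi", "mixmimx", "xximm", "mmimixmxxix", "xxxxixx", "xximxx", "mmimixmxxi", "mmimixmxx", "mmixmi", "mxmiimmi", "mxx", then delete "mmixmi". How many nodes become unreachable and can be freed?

Walk "mmixmi" from the leaf back toward the root, removing each node that no remaining word uses.
The suffix "xmi" (3 nodes) is used only by "mmixmi"; the node for "mmi" still has the child "m", so pruning stops there.
Nodes removed: 3

3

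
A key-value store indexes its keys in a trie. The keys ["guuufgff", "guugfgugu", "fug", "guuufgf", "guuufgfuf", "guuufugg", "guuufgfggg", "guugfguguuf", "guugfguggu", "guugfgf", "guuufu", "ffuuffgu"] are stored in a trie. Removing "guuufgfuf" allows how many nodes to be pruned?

2

A node on "guuufgfuf"'s path can go only if nothing else ends at it or branches off below it.
The suffix "uf" (2 nodes) is used only by "guuufgfuf"; the node for "guuufgf" still has the child "f", so pruning stops there.
Nodes removed: 2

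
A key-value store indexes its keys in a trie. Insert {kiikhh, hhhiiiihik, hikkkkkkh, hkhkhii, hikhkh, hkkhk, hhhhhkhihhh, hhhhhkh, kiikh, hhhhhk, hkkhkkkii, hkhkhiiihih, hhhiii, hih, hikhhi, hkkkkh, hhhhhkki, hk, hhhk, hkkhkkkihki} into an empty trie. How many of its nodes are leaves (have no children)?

A leaf is a node with no children — equivalently, the end of a word that is not a proper prefix of any other stored word.
Those words: "hhhhhkhihhh", "hhhhhkki", "hhhiiiihik", "hhhk", "hih", "hikhhi", "hikhkh", "hikkkkkkh", "hkhkhiiihih", "hkkhkkkihki", "hkkhkkkii", "hkkkkh", "kiikhh"
Leaf count: 13

13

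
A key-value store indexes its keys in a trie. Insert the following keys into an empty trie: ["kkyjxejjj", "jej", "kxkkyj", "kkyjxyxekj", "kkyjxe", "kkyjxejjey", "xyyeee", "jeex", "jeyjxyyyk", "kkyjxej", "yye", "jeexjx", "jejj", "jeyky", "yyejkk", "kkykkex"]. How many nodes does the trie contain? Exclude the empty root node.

For each word, the new-node count is its length minus the longest prefix already in the trie:
  "kkyjxejjj" → 9 new (k, k, y, j, x, e, j, j, j)
  "jej" → 3 new (j, e, j)
  "kxkkyj" → prefix "k" already present; 5 new (x, k, k, y, j)
  "kkyjxyxekj" → prefix "kkyjx" already present; 5 new (y, x, e, k, j)
  "kkyjxe" → prefix "kkyjxe" already present; 0 new (none)
  "kkyjxejjey" → prefix "kkyjxejj" already present; 2 new (e, y)
  "xyyeee" → 6 new (x, y, y, e, e, e)
  "jeex" → prefix "je" already present; 2 new (e, x)
  "jeyjxyyyk" → prefix "je" already present; 7 new (y, j, x, y, y, y, k)
  "kkyjxej" → prefix "kkyjxej" already present; 0 new (none)
  "yye" → 3 new (y, y, e)
  "jeexjx" → prefix "jeex" already present; 2 new (j, x)
  "jejj" → prefix "jej" already present; 1 new (j)
  "jeyky" → prefix "jey" already present; 2 new (k, y)
  "yyejkk" → prefix "yye" already present; 3 new (j, k, k)
  "kkykkex" → prefix "kky" already present; 4 new (k, k, e, x)
Total nodes = 9 + 3 + 5 + 5 + 0 + 2 + 6 + 2 + 7 + 0 + 3 + 2 + 1 + 2 + 3 + 4 = 54

54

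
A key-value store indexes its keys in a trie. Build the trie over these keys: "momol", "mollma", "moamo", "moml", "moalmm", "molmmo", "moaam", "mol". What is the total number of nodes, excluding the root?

21

Count nodes per top-level branch (shared prefixes stored once):
  'm'-branch (moaam, moalmm, moamo, mol, mollma, molmmo, moml, momol): 21 nodes
Sum: 21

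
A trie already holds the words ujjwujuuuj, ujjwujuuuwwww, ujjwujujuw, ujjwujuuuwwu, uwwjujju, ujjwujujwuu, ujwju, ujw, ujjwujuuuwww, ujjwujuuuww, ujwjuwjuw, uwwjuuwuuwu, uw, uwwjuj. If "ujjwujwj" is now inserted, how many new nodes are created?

2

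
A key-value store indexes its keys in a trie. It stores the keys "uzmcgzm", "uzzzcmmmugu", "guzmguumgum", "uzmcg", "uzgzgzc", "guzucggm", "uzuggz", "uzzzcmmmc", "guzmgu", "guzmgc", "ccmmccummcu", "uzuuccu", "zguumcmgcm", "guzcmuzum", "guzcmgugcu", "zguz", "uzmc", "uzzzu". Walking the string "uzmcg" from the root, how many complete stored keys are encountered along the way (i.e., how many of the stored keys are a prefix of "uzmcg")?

2

Walk "uzmcg" from the root; an end-of-word marker is hit whenever a stored word is a prefix of "uzmcg".
Prefixes of the query that are stored words: "uzmc", "uzmcg"
Count: 2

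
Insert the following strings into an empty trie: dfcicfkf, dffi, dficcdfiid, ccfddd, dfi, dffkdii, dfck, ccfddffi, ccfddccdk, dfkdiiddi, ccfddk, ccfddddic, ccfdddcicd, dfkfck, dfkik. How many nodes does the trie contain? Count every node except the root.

56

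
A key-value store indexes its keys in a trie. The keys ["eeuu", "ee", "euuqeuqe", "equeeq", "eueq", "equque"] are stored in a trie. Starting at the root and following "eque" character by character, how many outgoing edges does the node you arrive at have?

1

Follow the path "eque" to its node, then look at its outgoing edges.
Distinct next characters after "eque": e.
That node has 1 child edge.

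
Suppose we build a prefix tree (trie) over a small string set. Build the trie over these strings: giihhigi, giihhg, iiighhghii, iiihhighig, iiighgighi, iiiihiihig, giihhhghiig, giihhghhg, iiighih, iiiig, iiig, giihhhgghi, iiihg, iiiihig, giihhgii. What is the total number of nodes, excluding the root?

57

Insert word by word; a character creates a node only if that edge doesn't already exist:
  "giihhigi" → 8 new (g, i, i, h, h, i, g, i)
  "giihhg" → prefix "giihh" already present; 1 new (g)
  "iiighhghii" → 10 new (i, i, i, g, h, h, g, h, i, i)
  "iiihhighig" → prefix "iii" already present; 7 new (h, h, i, g, h, i, g)
  "iiighgighi" → prefix "iiigh" already present; 5 new (g, i, g, h, i)
  "iiiihiihig" → prefix "iii" already present; 7 new (i, h, i, i, h, i, g)
  "giihhhghiig" → prefix "giihh" already present; 6 new (h, g, h, i, i, g)
  "giihhghhg" → prefix "giihhg" already present; 3 new (h, h, g)
  "iiighih" → prefix "iiigh" already present; 2 new (i, h)
  "iiiig" → prefix "iiii" already present; 1 new (g)
  "iiig" → prefix "iiig" already present; 0 new (none)
  "giihhhgghi" → prefix "giihhhg" already present; 3 new (g, h, i)
  "iiihg" → prefix "iiih" already present; 1 new (g)
  "iiiihig" → prefix "iiiihi" already present; 1 new (g)
  "giihhgii" → prefix "giihhg" already present; 2 new (i, i)
Total nodes = 8 + 1 + 10 + 7 + 5 + 7 + 6 + 3 + 2 + 1 + 0 + 3 + 1 + 1 + 2 = 57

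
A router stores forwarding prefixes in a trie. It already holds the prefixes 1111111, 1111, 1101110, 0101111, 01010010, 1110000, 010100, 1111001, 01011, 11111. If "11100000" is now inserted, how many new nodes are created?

1

The longest prefix of "11100000" already in the trie is "1110000" (length 7).
New nodes needed: |"11100000"| − 7 = 8 − 7 = 1.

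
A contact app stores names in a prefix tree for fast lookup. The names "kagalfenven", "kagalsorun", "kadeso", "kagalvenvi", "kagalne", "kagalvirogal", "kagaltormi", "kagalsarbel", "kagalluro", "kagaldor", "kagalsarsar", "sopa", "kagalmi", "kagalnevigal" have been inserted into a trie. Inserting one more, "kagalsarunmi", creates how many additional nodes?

4

The longest prefix of "kagalsarunmi" already in the trie is "kagalsar" (length 8).
New nodes needed: |"kagalsarunmi"| − 8 = 12 − 8 = 4.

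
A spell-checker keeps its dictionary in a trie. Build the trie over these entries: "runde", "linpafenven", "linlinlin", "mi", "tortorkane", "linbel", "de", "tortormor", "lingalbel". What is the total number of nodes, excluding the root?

48

Trace insertions, counting only characters that open a new branch:
  "runde" → 5 new (r, u, n, d, e)
  "linpafenven" → 11 new (l, i, n, p, a, f, e, n, v, e, n)
  "linlinlin" → prefix "lin" already present; 6 new (l, i, n, l, i, n)
  "mi" → 2 new (m, i)
  "tortorkane" → 10 new (t, o, r, t, o, r, k, a, n, e)
  "linbel" → prefix "lin" already present; 3 new (b, e, l)
  "de" → 2 new (d, e)
  "tortormor" → prefix "tortor" already present; 3 new (m, o, r)
  "lingalbel" → prefix "lin" already present; 6 new (g, a, l, b, e, l)
Total nodes = 5 + 11 + 6 + 2 + 10 + 3 + 2 + 3 + 6 = 48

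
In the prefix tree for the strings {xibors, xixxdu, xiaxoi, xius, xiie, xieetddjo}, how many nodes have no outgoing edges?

A leaf is a node with no children — equivalently, the end of a word that is not a proper prefix of any other stored word.
Those words: "xiaxoi", "xibors", "xieetddjo", "xiie", "xius", "xixxdu"
Leaf count: 6

6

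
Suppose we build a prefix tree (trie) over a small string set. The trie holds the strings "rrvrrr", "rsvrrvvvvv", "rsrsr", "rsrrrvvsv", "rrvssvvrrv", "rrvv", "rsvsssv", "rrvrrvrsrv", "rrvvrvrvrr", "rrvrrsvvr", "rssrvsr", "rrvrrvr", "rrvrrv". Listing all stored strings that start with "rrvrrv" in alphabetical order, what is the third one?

rrvrrvrsrv

Filter for "rrvrrv…" and sort: "rrvrrv", "rrvrrvr", "rrvrrvrsrv"
The 3rd is rrvrrvrsrv.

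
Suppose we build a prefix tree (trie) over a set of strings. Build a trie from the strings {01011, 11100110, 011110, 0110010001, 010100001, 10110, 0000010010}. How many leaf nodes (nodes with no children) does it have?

7

A leaf is a node with no children — equivalently, the end of a word that is not a proper prefix of any other stored word.
Those words: "0000010010", "010100001", "01011", "0110010001", "011110", "10110", "11100110"
Leaf count: 7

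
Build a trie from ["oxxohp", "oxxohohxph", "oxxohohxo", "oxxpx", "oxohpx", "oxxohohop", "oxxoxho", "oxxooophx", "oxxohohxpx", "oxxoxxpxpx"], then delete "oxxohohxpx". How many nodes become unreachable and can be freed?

1

Walk "oxxohohxpx" from the leaf back toward the root, removing each node that no remaining word uses.
The suffix "x" (1 node) is used only by "oxxohohxpx"; the node for "oxxohohxp" still has the child "h", so pruning stops there.
Nodes removed: 1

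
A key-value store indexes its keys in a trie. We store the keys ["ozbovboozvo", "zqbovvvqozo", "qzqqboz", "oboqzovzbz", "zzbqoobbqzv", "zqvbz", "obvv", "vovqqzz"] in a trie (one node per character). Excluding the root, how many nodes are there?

For each word, the new-node count is its length minus the longest prefix already in the trie:
  "ozbovboozvo" → 11 new (o, z, b, o, v, b, o, o, z, v, o)
  "zqbovvvqozo" → 11 new (z, q, b, o, v, v, v, q, o, z, o)
  "qzqqboz" → 7 new (q, z, q, q, b, o, z)
  "oboqzovzbz" → prefix "o" already present; 9 new (b, o, q, z, o, v, z, b, z)
  "zzbqoobbqzv" → prefix "z" already present; 10 new (z, b, q, o, o, b, b, q, z, v)
  "zqvbz" → prefix "zq" already present; 3 new (v, b, z)
  "obvv" → prefix "ob" already present; 2 new (v, v)
  "vovqqzz" → 7 new (v, o, v, q, q, z, z)
Total nodes = 11 + 11 + 7 + 9 + 10 + 3 + 2 + 7 = 60

60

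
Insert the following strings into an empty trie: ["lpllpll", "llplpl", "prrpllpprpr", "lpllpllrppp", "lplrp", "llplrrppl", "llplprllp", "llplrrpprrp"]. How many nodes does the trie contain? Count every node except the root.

41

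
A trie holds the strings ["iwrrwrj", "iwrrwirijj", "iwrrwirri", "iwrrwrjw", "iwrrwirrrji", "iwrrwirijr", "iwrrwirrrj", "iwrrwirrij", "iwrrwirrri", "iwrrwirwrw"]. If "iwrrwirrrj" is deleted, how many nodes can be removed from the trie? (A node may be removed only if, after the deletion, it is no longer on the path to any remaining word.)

After clearing the end-marker at "iwrrwirrrj", prune upward until reaching a node still needed by another word.
Every node on "iwrrwirrrj" is still needed (e.g. by "iwrrwirrrji"), so nothing is freed.
Nodes removed: 0

0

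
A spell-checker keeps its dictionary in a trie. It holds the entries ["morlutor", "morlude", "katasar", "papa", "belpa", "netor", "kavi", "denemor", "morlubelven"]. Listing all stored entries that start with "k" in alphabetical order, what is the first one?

katasar

DFS of the "k" subtree visits, in order: "katasar", "kavi"
Position 1: katasar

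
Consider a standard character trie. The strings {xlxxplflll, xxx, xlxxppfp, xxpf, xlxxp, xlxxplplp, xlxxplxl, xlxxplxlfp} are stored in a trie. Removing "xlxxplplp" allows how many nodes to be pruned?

Walk "xlxxplplp" from the leaf back toward the root, removing each node that no remaining word uses.
The suffix "plp" (3 nodes) is used only by "xlxxplplp"; the node for "xlxxpl" still has the child "f", so pruning stops there.
Nodes removed: 3

3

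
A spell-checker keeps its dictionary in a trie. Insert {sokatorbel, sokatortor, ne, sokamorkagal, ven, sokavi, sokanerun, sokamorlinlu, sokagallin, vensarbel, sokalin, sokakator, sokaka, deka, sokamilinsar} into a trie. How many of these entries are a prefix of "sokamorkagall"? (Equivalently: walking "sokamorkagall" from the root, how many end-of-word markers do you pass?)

Check each prefix of "sokamorkagall" against the stored set — each match is an end-marker on the path.
Prefixes of the query that are stored words: "sokamorkagal"
Count: 1

1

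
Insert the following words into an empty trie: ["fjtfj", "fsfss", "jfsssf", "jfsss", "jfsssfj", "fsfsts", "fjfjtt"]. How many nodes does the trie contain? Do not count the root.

22

Trace insertions, counting only characters that open a new branch:
  "fjtfj" → 5 new (f, j, t, f, j)
  "fsfss" → prefix "f" already present; 4 new (s, f, s, s)
  "jfsssf" → 6 new (j, f, s, s, s, f)
  "jfsss" → prefix "jfsss" already present; 0 new (none)
  "jfsssfj" → prefix "jfsssf" already present; 1 new (j)
  "fsfsts" → prefix "fsfs" already present; 2 new (t, s)
  "fjfjtt" → prefix "fj" already present; 4 new (f, j, t, t)
Total nodes = 5 + 4 + 6 + 0 + 1 + 2 + 4 = 22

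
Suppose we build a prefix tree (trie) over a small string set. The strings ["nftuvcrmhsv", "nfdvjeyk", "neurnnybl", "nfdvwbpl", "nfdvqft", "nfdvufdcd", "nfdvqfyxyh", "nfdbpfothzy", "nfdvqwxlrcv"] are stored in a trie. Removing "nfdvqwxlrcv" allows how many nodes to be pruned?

After clearing the end-marker at "nfdvqwxlrcv", prune upward until reaching a node still needed by another word.
The suffix "wxlrcv" (6 nodes) is used only by "nfdvqwxlrcv"; the node for "nfdvq" still has the child "f", so pruning stops there.
Nodes removed: 6

6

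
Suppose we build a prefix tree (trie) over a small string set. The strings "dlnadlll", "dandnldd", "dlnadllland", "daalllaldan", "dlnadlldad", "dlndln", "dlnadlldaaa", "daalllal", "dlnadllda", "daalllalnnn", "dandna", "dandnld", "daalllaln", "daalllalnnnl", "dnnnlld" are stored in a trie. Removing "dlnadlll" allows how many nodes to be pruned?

Walk "dlnadlll" from the leaf back toward the root, removing each node that no remaining word uses.
Every node on "dlnadlll" is still needed (e.g. by "dlnadllland"), so nothing is freed.
Nodes removed: 0

0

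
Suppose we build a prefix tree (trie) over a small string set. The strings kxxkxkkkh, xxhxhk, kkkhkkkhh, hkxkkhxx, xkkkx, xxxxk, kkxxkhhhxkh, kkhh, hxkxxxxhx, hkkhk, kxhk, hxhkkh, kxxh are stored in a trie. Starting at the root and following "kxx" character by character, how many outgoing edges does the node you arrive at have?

2

Walk "kxx" from the root, arriving at one node.
Distinct next characters after "kxx": h, k.
That node has 2 child edges.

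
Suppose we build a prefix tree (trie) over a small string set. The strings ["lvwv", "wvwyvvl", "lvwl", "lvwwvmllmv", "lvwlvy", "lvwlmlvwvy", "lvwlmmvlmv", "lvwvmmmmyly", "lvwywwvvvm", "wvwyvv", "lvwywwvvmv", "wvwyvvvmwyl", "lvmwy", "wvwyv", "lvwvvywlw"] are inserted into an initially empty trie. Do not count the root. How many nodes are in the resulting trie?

Count nodes per top-level branch (shared prefixes stored once):
  'l'-branch (lvmwy, lvwl, lvwlmlvwvy, lvwlmmvlmv, lvwlvy, lvwv, lvwvmmmmyly, lvwvvywlw, lvwwvmllmv, lvwywwvvmv, lvwywwvvvm): 49 nodes
  'w'-branch (wvwyv, wvwyvv, wvwyvvl, wvwyvvvmwyl): 12 nodes
Sum: 61

61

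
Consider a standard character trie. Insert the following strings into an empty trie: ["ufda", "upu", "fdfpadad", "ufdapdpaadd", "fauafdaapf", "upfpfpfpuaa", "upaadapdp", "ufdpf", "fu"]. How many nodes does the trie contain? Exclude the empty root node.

49

For each word, the new-node count is its length minus the longest prefix already in the trie:
  "ufda" → 4 new (u, f, d, a)
  "upu" → prefix "u" already present; 2 new (p, u)
  "fdfpadad" → 8 new (f, d, f, p, a, d, a, d)
  "ufdapdpaadd" → prefix "ufda" already present; 7 new (p, d, p, a, a, d, d)
  "fauafdaapf" → prefix "f" already present; 9 new (a, u, a, f, d, a, a, p, f)
  "upfpfpfpuaa" → prefix "up" already present; 9 new (f, p, f, p, f, p, u, a, a)
  "upaadapdp" → prefix "up" already present; 7 new (a, a, d, a, p, d, p)
  "ufdpf" → prefix "ufd" already present; 2 new (p, f)
  "fu" → prefix "f" already present; 1 new (u)
Total nodes = 4 + 2 + 8 + 7 + 9 + 9 + 7 + 2 + 1 = 49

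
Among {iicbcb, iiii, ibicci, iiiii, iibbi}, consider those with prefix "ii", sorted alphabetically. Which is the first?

iibbi

DFS of the "ii" subtree visits, in order: "iibbi", "iicbcb", "iiii", "iiiii"
The 1st is iibbi.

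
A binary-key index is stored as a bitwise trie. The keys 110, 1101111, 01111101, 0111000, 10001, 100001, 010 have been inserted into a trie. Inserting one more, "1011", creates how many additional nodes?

The longest prefix of "1011" already in the trie is "10" (length 2).
So 4 − 2 = 2 new nodes.

2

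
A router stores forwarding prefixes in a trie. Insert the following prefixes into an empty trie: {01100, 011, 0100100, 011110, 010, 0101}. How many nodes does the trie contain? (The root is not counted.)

14

Count nodes per top-level branch (shared prefixes stored once):
  '0'-branch (010, 0100100, 0101, 011, 01100, 011110): 14 nodes
Sum: 14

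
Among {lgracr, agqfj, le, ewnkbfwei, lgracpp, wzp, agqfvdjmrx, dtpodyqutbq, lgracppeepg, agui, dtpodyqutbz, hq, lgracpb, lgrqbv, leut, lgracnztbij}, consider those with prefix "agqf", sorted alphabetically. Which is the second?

agqfvdjmrx

Filter for "agqf…" and sort: "agqfj", "agqfvdjmrx"
The 2nd is agqfvdjmrx.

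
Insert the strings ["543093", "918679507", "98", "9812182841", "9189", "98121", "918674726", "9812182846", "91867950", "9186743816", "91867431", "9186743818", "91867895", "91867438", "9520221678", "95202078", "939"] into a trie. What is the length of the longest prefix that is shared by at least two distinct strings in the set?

9

Equivalently: take the maximum, over all pairs, of their longest common prefix length.
"9186743816" and "9186743818" agree on "918674381" (9 characters) before diverging; nothing deeper is shared.
Longest shared-prefix length: 9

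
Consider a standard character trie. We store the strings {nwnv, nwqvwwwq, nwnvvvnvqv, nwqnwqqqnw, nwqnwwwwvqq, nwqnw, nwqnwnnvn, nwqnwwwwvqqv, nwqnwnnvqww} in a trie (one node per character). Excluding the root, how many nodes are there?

Insert word by word; a character creates a node only if that edge doesn't already exist:
  "nwnv" → 4 new (n, w, n, v)
  "nwqvwwwq" → prefix "nw" already present; 6 new (q, v, w, w, w, q)
  "nwnvvvnvqv" → prefix "nwnv" already present; 6 new (v, v, n, v, q, v)
  "nwqnwqqqnw" → prefix "nwq" already present; 7 new (n, w, q, q, q, n, w)
  "nwqnwwwwvqq" → prefix "nwqnw" already present; 6 new (w, w, w, v, q, q)
  "nwqnw" → prefix "nwqnw" already present; 0 new (none)
  "nwqnwnnvn" → prefix "nwqnw" already present; 4 new (n, n, v, n)
  "nwqnwwwwvqqv" → prefix "nwqnwwwwvqq" already present; 1 new (v)
  "nwqnwnnvqww" → prefix "nwqnwnnv" already present; 3 new (q, w, w)
Total nodes = 4 + 6 + 6 + 7 + 6 + 0 + 4 + 1 + 3 = 37

37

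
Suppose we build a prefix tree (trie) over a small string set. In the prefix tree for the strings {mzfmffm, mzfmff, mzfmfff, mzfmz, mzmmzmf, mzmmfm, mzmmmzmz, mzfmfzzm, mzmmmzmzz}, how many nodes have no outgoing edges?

A leaf is a node with no children — equivalently, the end of a word that is not a proper prefix of any other stored word.
Those words: "mzfmfff", "mzfmffm", "mzfmfzzm", "mzfmz", "mzmmfm", "mzmmmzmzz", "mzmmzmf"
Leaf count: 7

7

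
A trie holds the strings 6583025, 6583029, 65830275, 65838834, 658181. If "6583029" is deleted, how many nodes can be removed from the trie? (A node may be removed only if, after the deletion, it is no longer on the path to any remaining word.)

1

A node on "6583029"'s path can go only if nothing else ends at it or branches off below it.
The suffix "9" (1 node) is used only by "6583029"; the node for "658302" still has the child "5", so pruning stops there.
Nodes removed: 1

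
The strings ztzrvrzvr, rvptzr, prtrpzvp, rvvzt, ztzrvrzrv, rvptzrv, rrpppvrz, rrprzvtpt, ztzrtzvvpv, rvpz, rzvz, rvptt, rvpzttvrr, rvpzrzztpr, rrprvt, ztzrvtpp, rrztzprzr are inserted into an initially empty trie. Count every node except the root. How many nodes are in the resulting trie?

76

Trace insertions, counting only characters that open a new branch:
  "ztzrvrzvr" → 9 new (z, t, z, r, v, r, z, v, r)
  "rvptzr" → 6 new (r, v, p, t, z, r)
  "prtrpzvp" → 8 new (p, r, t, r, p, z, v, p)
  "rvvzt" → prefix "rv" already present; 3 new (v, z, t)
  "ztzrvrzrv" → prefix "ztzrvrz" already present; 2 new (r, v)
  "rvptzrv" → prefix "rvptzr" already present; 1 new (v)
  "rrpppvrz" → prefix "r" already present; 7 new (r, p, p, p, v, r, z)
  "rrprzvtpt" → prefix "rrp" already present; 6 new (r, z, v, t, p, t)
  "ztzrtzvvpv" → prefix "ztzr" already present; 6 new (t, z, v, v, p, v)
  "rvpz" → prefix "rvp" already present; 1 new (z)
  "rzvz" → prefix "r" already present; 3 new (z, v, z)
  "rvptt" → prefix "rvpt" already present; 1 new (t)
  "rvpzttvrr" → prefix "rvpz" already present; 5 new (t, t, v, r, r)
  "rvpzrzztpr" → prefix "rvpz" already present; 6 new (r, z, z, t, p, r)
  "rrprvt" → prefix "rrpr" already present; 2 new (v, t)
  "ztzrvtpp" → prefix "ztzrv" already present; 3 new (t, p, p)
  "rrztzprzr" → prefix "rr" already present; 7 new (z, t, z, p, r, z, r)
Total nodes = 9 + 6 + 8 + 3 + 2 + 1 + 7 + 6 + 6 + 1 + 3 + 1 + 5 + 6 + 2 + 3 + 7 = 76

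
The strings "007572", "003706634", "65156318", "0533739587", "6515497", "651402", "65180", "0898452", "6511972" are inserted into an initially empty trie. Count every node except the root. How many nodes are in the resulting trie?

Trace insertions, counting only characters that open a new branch:
  "007572" → 6 new (0, 0, 7, 5, 7, 2)
  "003706634" → prefix "00" already present; 7 new (3, 7, 0, 6, 6, 3, 4)
  "65156318" → 8 new (6, 5, 1, 5, 6, 3, 1, 8)
  "0533739587" → prefix "0" already present; 9 new (5, 3, 3, 7, 3, 9, 5, 8, 7)
  "6515497" → prefix "6515" already present; 3 new (4, 9, 7)
  "651402" → prefix "651" already present; 3 new (4, 0, 2)
  "65180" → prefix "651" already present; 2 new (8, 0)
  "0898452" → prefix "0" already present; 6 new (8, 9, 8, 4, 5, 2)
  "6511972" → prefix "651" already present; 4 new (1, 9, 7, 2)
Total nodes = 6 + 7 + 8 + 9 + 3 + 3 + 2 + 6 + 4 = 48

48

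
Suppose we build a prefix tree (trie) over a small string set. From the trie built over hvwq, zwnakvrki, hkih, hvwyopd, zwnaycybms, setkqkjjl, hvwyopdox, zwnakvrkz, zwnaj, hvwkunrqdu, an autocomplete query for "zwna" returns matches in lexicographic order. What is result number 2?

zwnakvrki

Words with prefix "zwna", in lexicographic order: "zwnaj", "zwnakvrki", "zwnakvrkz", "zwnaycybms"
Position 2: zwnakvrki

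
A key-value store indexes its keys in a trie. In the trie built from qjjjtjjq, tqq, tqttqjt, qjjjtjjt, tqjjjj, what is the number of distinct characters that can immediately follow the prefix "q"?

Follow the path "q" to its node, then look at its outgoing edges.
Characters that immediately follow "q" among the stored strings: {j}.
That node has 1 child edge.

1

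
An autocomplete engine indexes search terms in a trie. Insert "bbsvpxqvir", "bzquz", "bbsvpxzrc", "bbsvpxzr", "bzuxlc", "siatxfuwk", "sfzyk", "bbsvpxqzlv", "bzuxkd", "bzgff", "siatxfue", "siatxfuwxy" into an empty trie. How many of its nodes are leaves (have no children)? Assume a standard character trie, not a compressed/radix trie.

Leaves are exactly the stored words that no other stored word extends.
Those words: "bbsvpxqvir", "bbsvpxqzlv", "bbsvpxzrc", "bzgff", "bzquz", "bzuxkd", "bzuxlc", "sfzyk", "siatxfue", "siatxfuwk", "siatxfuwxy"
Leaf count: 11

11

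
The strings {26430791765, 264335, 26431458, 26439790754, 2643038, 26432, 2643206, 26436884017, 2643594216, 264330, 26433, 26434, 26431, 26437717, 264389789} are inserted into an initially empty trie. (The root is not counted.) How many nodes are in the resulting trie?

Trace insertions, counting only characters that open a new branch:
  "26430791765" → 11 new (2, 6, 4, 3, 0, 7, 9, 1, 7, 6, 5)
  "264335" → prefix "2643" already present; 2 new (3, 5)
  "26431458" → prefix "2643" already present; 4 new (1, 4, 5, 8)
  "26439790754" → prefix "2643" already present; 7 new (9, 7, 9, 0, 7, 5, 4)
  "2643038" → prefix "26430" already present; 2 new (3, 8)
  "26432" → prefix "2643" already present; 1 new (2)
  "2643206" → prefix "26432" already present; 2 new (0, 6)
  "26436884017" → prefix "2643" already present; 7 new (6, 8, 8, 4, 0, 1, 7)
  "2643594216" → prefix "2643" already present; 6 new (5, 9, 4, 2, 1, 6)
  "264330" → prefix "26433" already present; 1 new (0)
  "26433" → prefix "26433" already present; 0 new (none)
  "26434" → prefix "2643" already present; 1 new (4)
  "26431" → prefix "26431" already present; 0 new (none)
  "26437717" → prefix "2643" already present; 4 new (7, 7, 1, 7)
  "264389789" → prefix "2643" already present; 5 new (8, 9, 7, 8, 9)
Total nodes = 11 + 2 + 4 + 7 + 2 + 1 + 2 + 7 + 6 + 1 + 0 + 1 + 0 + 4 + 5 = 53

53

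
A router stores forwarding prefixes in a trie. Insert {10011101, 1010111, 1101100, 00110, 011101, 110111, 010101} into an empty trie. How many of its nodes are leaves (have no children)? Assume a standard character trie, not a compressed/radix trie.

Leaves are exactly the stored words that no other stored word extends.
Those words: "00110", "010101", "011101", "10011101", "1010111", "1101100", "110111"
Leaf count: 7

7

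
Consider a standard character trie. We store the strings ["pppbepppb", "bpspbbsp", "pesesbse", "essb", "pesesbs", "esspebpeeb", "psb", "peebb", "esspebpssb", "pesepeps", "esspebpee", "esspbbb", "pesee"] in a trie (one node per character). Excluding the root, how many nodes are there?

Insert word by word; a character creates a node only if that edge doesn't already exist:
  "pppbepppb" → 9 new (p, p, p, b, e, p, p, p, b)
  "bpspbbsp" → 8 new (b, p, s, p, b, b, s, p)
  "pesesbse" → prefix "p" already present; 7 new (e, s, e, s, b, s, e)
  "essb" → 4 new (e, s, s, b)
  "pesesbs" → prefix "pesesbs" already present; 0 new (none)
  "esspebpeeb" → prefix "ess" already present; 7 new (p, e, b, p, e, e, b)
  "psb" → prefix "p" already present; 2 new (s, b)
  "peebb" → prefix "pe" already present; 3 new (e, b, b)
  "esspebpssb" → prefix "esspebp" already present; 3 new (s, s, b)
  "pesepeps" → prefix "pese" already present; 4 new (p, e, p, s)
  "esspebpee" → prefix "esspebpee" already present; 0 new (none)
  "esspbbb" → prefix "essp" already present; 3 new (b, b, b)
  "pesee" → prefix "pese" already present; 1 new (e)
Total nodes = 9 + 8 + 7 + 4 + 0 + 7 + 2 + 3 + 3 + 4 + 0 + 3 + 1 = 51

51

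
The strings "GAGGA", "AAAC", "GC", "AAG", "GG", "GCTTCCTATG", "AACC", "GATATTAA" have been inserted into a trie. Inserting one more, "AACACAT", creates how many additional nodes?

4

The longest prefix of "AACACAT" already in the trie is "AAC" (length 3).
New nodes needed: |"AACACAT"| − 3 = 7 − 3 = 4.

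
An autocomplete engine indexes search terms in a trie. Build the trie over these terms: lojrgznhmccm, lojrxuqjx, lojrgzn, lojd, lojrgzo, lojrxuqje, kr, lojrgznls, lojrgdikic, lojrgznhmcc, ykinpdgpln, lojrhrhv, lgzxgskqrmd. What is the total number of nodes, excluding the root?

Insert word by word; a character creates a node only if that edge doesn't already exist:
  "lojrgznhmccm" → 12 new (l, o, j, r, g, z, n, h, m, c, c, m)
  "lojrxuqjx" → prefix "lojr" already present; 5 new (x, u, q, j, x)
  "lojrgzn" → prefix "lojrgzn" already present; 0 new (none)
  "lojd" → prefix "loj" already present; 1 new (d)
  "lojrgzo" → prefix "lojrgz" already present; 1 new (o)
  "lojrxuqje" → prefix "lojrxuqj" already present; 1 new (e)
  "kr" → 2 new (k, r)
  "lojrgznls" → prefix "lojrgzn" already present; 2 new (l, s)
  "lojrgdikic" → prefix "lojrg" already present; 5 new (d, i, k, i, c)
  "lojrgznhmcc" → prefix "lojrgznhmcc" already present; 0 new (none)
  "ykinpdgpln" → 10 new (y, k, i, n, p, d, g, p, l, n)
  "lojrhrhv" → prefix "lojr" already present; 4 new (h, r, h, v)
  "lgzxgskqrmd" → prefix "l" already present; 10 new (g, z, x, g, s, k, q, r, m, d)
Total nodes = 12 + 5 + 0 + 1 + 1 + 1 + 2 + 2 + 5 + 0 + 10 + 4 + 10 = 53

53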